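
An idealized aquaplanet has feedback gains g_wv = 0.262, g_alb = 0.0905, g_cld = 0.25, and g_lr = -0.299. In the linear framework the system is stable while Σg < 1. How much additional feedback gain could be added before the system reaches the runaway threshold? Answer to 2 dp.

Current total gain = 0.262 + 0.0905 + 0.25 − 0.299 = 0.3035.
Margin to runaway = 1 − 0.3035 = 0.70.

0.70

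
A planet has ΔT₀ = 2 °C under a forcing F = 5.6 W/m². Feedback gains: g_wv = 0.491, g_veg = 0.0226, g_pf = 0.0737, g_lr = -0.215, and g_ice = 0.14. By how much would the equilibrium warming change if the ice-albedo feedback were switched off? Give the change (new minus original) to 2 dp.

Original: g = 0.5123, ΔT = 2/(1−0.5123) = 4.1009 °C.
Without ice-albedo: g' = 0.3723, ΔT' = 2/(1−0.3723) = 3.1862 °C.
Change = 3.1862 − 4.1009 = -0.91 °C.

-0.91 °C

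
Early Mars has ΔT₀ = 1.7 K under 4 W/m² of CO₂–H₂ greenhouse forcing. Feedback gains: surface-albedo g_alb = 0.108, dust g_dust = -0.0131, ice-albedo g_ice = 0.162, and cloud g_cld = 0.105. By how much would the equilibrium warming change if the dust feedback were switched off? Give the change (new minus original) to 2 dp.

Original: g = 0.3619, ΔT = 1.7/(1−0.3619) = 2.6642 K.
Without dust: g' = 0.375, ΔT' = 1.7/(1−0.375) = 2.7200 K.
Change = 2.7200 − 2.6642 = 0.06 K.

0.06 K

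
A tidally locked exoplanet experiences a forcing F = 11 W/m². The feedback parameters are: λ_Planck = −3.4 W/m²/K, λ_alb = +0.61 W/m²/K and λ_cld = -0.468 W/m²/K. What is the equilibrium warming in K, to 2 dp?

3.38 K

Net feedback parameter λ = (−3.4) + (+0.61) + (-0.468) = -3.258 W/m²/K.
ΔT = −F/λ = −11/(-3.258) = 3.38 K.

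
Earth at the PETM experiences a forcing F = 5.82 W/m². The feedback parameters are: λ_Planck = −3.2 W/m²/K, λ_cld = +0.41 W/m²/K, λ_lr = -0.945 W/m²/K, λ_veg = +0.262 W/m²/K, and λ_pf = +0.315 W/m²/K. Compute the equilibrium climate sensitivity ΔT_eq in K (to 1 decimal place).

1.8 K

Net feedback parameter λ = (−3.2) + (+0.41) + (-0.945) + (+0.262) + (+0.315) = -3.158 W/m²/K.
ΔT = −F/λ = −5.82/(-3.158) = 1.8 K.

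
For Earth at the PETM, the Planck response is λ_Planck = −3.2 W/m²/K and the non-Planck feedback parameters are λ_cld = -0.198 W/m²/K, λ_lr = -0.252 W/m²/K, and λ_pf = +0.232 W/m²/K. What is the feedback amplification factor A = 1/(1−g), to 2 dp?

Convert to gains: g_cld = -0.198/3.2 = -0.06187; g_lr = -0.252/3.2 = -0.07875; g_pf = 0.232/3.2 = 0.0725.
Total gain g = -0.06812.
A = 1/(1 + 0.06812) = 0.94.

0.94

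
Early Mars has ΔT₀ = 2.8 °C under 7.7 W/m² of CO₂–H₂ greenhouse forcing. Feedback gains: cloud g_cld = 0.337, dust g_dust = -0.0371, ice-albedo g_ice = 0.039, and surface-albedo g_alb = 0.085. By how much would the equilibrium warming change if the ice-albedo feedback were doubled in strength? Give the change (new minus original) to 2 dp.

Original: g = 0.4239, ΔT = 2.8/(1−0.4239) = 4.8603 °C.
With doubled ice-albedo: g' = 0.4629, ΔT' = 2.8/(1−0.4629) = 5.2132 °C.
Change = 5.2132 − 4.8603 = 0.35 °C.

0.35 °C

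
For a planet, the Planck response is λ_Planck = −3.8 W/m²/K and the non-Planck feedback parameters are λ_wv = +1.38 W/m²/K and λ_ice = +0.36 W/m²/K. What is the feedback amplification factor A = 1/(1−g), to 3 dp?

Convert to gains: g_wv = 1.38/3.8 = 0.3632; g_ice = 0.36/3.8 = 0.09474.
Total gain g = 0.45794.
A = 1/(1 − 0.45794) = 1.845.

1.845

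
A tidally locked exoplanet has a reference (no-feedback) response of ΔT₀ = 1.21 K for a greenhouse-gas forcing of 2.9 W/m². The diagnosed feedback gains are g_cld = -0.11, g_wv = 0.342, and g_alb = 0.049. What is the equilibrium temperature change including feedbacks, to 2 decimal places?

1.68 K

Total gain g = -0.11 + 0.342 + 0.049 = 0.281.
Amplification A = 1/(1 − 0.281) = 1.391.
ΔT = 1.21 × 1.391 = 1.68 K.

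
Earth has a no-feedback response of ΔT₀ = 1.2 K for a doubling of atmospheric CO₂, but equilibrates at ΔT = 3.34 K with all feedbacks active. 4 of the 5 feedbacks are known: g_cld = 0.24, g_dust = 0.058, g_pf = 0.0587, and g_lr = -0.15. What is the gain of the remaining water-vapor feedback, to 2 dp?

Amplification A = ΔT/ΔT₀ = 3.34/1.2 = 2.783.
Total gain g = 1 − 1/A = 1 − 1/2.783 = 0.6407.
Known gains sum to 0.24 + 0.058 + 0.0587 − 0.15 = 0.2067.
g_wv = 0.6407 − 0.2067 = 0.43.

0.43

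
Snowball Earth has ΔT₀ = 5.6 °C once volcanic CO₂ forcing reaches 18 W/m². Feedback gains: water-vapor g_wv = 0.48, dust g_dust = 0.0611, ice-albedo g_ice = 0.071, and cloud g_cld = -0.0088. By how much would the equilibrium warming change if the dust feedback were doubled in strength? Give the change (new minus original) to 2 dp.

Original: g = 0.6033, ΔT = 5.6/(1−0.6033) = 14.1165 °C.
With doubled dust: g' = 0.6644, ΔT' = 5.6/(1−0.6644) = 16.6865 °C.
Change = 16.6865 − 14.1165 = 2.57 °C.

2.57 °C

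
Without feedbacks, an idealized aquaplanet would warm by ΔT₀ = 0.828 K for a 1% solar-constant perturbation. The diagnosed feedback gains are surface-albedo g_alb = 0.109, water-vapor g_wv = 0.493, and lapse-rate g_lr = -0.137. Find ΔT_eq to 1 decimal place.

1.5 K

Total gain g = 0.109 + 0.493 − 0.137 = 0.465.
Amplification A = 1/(1 − 0.465) = 1.869.
ΔT = 0.828 × 1.869 = 1.5 K.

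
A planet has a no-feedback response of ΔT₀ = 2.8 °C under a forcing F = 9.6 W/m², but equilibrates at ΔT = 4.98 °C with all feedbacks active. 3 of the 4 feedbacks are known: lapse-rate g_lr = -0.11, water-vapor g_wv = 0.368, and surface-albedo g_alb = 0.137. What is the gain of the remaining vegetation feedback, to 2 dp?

0.04

Amplification A = ΔT/ΔT₀ = 4.98/2.8 = 1.779.
Total gain g = 1 − 1/A = 1 − 1/1.779 = 0.4379.
Known gains sum to -0.11 + 0.368 + 0.137 = 0.395.
g_veg = 0.4379 − 0.395 = 0.04.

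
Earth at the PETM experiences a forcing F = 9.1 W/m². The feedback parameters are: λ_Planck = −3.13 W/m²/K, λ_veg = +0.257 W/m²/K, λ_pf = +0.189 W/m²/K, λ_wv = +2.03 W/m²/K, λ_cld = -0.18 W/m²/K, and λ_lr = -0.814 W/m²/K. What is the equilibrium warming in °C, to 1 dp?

Net feedback parameter λ = (−3.13) + (+0.257) + (+0.189) + (+2.03) + (-0.18) + (-0.814) = -1.648 W/m²/K.
ΔT = −F/λ = −9.1/(-1.648) = 5.5 °C.

5.5 °C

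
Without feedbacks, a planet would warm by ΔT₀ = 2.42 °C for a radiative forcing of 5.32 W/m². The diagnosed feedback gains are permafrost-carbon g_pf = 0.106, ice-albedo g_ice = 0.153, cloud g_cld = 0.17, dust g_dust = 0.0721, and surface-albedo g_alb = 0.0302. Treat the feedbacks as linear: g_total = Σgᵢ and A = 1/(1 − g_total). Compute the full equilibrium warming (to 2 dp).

5.16 °C

Total gain g = 0.106 + 0.153 + 0.17 + 0.0721 + 0.0302 = 0.5313.
Amplification A = 1/(1 − 0.5313) = 2.134.
ΔT = 2.42 × 2.134 = 5.16 °C.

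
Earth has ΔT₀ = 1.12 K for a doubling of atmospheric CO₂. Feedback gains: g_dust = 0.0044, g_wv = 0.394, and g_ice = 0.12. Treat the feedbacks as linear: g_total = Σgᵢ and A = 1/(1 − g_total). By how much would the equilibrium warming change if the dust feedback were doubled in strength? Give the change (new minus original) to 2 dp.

0.02 K

Original: g = 0.5184, ΔT = 1.12/(1−0.5184) = 2.3256 K.
With doubled dust: g' = 0.5228, ΔT' = 1.12/(1−0.5228) = 2.3470 K.
Change = 2.3470 − 2.3256 = 0.02 K.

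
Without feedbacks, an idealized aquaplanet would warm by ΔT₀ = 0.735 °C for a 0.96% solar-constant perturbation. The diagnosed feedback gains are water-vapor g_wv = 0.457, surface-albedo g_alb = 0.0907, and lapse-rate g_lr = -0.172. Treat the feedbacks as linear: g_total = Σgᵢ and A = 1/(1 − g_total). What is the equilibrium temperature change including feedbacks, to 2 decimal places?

Total gain g = 0.457 + 0.0907 − 0.172 = 0.3757.
Amplification A = 1/(1 − 0.3757) = 1.602.
ΔT = 0.735 × 1.602 = 1.18 °C.

1.18 °C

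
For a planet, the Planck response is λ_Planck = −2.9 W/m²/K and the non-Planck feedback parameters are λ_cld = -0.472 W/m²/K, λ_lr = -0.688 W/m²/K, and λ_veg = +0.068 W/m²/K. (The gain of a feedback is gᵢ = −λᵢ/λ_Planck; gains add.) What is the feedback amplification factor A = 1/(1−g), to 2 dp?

Convert to gains: g_cld = -0.472/2.9 = -0.1628; g_lr = -0.688/2.9 = -0.2372; g_veg = 0.068/2.9 = 0.02345.
Total gain g = -0.37655.
A = 1/(1 + 0.37655) = 0.73.

0.73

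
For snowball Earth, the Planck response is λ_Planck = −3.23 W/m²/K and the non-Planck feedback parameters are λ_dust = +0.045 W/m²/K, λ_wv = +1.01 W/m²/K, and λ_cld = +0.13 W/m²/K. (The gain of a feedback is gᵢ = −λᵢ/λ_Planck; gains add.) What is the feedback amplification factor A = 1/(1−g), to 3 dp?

1.579

Convert to gains: g_dust = 0.045/3.23 = 0.01393; g_wv = 1.01/3.23 = 0.3127; g_cld = 0.13/3.23 = 0.04025.
Total gain g = 0.36688.
A = 1/(1 − 0.36688) = 1.579.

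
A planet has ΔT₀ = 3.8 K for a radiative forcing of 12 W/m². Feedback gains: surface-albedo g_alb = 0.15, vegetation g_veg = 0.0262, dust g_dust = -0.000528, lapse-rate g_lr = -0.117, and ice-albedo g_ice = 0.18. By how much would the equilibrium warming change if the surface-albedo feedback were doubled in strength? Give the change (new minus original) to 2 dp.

1.22 K

Original: g = 0.238672, ΔT = 3.8/(1−0.238672) = 4.9913 K.
With doubled surface-albedo: g' = 0.388672, ΔT' = 3.8/(1−0.388672) = 6.2160 K.
Change = 6.2160 − 4.9913 = 1.22 K.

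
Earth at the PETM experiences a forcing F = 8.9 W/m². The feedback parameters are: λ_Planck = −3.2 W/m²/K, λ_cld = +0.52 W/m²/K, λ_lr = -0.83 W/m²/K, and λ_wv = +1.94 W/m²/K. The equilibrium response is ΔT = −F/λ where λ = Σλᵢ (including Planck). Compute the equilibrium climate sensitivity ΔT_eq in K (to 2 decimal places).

5.67 K

Net feedback parameter λ = (−3.2) + (+0.52) + (-0.83) + (+1.94) = -1.57 W/m²/K.
ΔT = −F/λ = −8.9/(-1.57) = 5.67 K.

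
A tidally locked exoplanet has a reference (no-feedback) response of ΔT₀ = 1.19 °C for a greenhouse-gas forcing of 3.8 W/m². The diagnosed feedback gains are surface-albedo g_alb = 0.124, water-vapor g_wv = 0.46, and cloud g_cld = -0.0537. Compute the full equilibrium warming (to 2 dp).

Total gain g = 0.124 + 0.46 − 0.0537 = 0.5303.
Amplification A = 1/(1 − 0.5303) = 2.129.
ΔT = 1.19 × 2.129 = 2.53 °C.

2.53 °C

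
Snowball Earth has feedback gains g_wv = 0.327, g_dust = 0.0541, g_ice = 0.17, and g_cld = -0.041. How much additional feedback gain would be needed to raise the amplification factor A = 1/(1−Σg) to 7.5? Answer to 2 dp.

0.36

Current total gain = 0.5101.
Target gain for A = 7.5: g* = 1 − 1/7.5 = 0.8667.
Additional gain needed = 0.8667 − 0.5101 = 0.36.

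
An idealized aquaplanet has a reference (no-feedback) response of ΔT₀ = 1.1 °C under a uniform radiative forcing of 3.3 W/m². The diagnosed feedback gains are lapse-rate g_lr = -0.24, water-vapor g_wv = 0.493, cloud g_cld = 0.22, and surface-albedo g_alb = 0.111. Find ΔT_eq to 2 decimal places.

2.64 °C

Total gain g = -0.24 + 0.493 + 0.22 + 0.111 = 0.584.
Amplification A = 1/(1 − 0.584) = 2.404.
ΔT = 1.1 × 2.404 = 2.64 °C.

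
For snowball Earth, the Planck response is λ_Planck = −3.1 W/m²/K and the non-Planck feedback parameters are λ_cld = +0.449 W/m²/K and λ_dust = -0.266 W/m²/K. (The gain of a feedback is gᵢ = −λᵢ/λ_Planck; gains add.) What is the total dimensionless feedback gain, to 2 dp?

Convert to gains: g_cld = 0.449/3.1 = 0.1448; g_dust = -0.266/3.1 = -0.08581.
Total gain g = 0.05899.

0.06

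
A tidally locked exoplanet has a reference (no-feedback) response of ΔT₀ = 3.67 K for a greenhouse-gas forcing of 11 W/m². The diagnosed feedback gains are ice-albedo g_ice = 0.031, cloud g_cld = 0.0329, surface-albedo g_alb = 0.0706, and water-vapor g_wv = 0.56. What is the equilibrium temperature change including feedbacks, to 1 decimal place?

Total gain g = 0.031 + 0.0329 + 0.0706 + 0.56 = 0.6945.
Amplification A = 1/(1 − 0.6945) = 3.273.
ΔT = 3.67 × 3.273 = 12.0 K.

12.0 K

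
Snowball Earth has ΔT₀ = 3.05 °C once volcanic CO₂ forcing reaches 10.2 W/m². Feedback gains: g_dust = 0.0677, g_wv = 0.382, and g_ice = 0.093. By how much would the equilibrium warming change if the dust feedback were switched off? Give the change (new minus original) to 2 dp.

Original: g = 0.5427, ΔT = 3.05/(1−0.5427) = 6.6696 °C.
Without dust: g' = 0.475, ΔT' = 3.05/(1−0.475) = 5.8095 °C.
Change = 5.8095 − 6.6696 = -0.86 °C.

-0.86 °C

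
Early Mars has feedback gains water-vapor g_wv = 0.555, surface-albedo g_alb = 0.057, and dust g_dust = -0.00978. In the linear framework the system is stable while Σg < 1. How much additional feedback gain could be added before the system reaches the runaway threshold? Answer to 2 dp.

0.40

Current total gain = 0.555 + 0.057 − 0.00978 = 0.60222.
Margin to runaway = 1 − 0.60222 = 0.40.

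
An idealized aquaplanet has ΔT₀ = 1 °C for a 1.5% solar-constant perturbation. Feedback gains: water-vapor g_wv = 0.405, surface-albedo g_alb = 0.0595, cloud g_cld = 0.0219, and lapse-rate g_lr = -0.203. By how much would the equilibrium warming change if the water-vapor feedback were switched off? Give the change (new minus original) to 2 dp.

-0.50 °C

Original: g = 0.2834, ΔT = 1/(1−0.2834) = 1.3955 °C.
Without water-vapor: g' = -0.1216, ΔT' = 1/(1+0.1216) = 0.8916 °C.
Change = 0.8916 − 1.3955 = -0.50 °C.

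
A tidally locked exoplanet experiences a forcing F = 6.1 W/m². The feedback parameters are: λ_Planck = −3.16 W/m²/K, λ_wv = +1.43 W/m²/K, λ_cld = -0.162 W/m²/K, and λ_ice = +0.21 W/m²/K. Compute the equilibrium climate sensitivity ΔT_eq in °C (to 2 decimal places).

Net feedback parameter λ = (−3.16) + (+1.43) + (-0.162) + (+0.21) = -1.682 W/m²/K.
ΔT = −F/λ = −6.1/(-1.682) = 3.63 °C.

3.63 °C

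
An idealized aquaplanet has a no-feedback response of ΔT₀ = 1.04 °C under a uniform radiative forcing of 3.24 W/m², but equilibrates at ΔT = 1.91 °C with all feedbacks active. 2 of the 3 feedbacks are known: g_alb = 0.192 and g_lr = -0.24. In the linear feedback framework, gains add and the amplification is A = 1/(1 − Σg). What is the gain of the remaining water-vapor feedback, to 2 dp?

Amplification A = ΔT/ΔT₀ = 1.91/1.04 = 1.837.
Total gain g = 1 − 1/A = 1 − 1/1.837 = 0.4556.
Known gains sum to 0.192 − 0.24 = -0.048.
g_wv = 0.4556 + 0.048 = 0.50.

0.50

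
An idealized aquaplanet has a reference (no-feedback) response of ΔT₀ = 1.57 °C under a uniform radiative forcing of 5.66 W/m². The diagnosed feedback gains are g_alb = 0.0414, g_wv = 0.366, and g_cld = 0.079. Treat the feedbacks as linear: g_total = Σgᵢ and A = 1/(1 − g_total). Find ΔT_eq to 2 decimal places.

3.06 °C

Total gain g = 0.0414 + 0.366 + 0.079 = 0.4864.
Amplification A = 1/(1 − 0.4864) = 1.947.
ΔT = 1.57 × 1.947 = 3.06 °C.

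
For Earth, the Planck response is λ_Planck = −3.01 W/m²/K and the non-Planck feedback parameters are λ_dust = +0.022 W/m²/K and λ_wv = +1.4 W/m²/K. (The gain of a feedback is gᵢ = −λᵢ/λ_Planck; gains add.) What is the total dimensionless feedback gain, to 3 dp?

Convert to gains: g_dust = 0.022/3.01 = 0.007309; g_wv = 1.4/3.01 = 0.4651.
Total gain g = 0.472409.

0.472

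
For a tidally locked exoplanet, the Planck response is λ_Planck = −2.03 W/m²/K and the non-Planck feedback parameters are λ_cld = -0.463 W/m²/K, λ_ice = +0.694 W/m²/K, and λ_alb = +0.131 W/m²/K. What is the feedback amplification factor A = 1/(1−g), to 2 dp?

1.22

Convert to gains: g_cld = -0.463/2.03 = -0.2281; g_ice = 0.694/2.03 = 0.3419; g_alb = 0.131/2.03 = 0.06453.
Total gain g = 0.17833.
A = 1/(1 − 0.17833) = 1.22.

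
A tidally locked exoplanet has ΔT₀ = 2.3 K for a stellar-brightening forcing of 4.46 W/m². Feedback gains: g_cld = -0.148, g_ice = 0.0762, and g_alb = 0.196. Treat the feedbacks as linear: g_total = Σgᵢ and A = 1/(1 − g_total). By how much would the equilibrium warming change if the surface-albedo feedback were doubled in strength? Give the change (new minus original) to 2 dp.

0.76 K

Original: g = 0.1242, ΔT = 2.3/(1−0.1242) = 2.6262 K.
With doubled surface-albedo: g' = 0.3202, ΔT' = 2.3/(1−0.3202) = 3.3833 K.
Change = 3.3833 − 2.6262 = 0.76 K.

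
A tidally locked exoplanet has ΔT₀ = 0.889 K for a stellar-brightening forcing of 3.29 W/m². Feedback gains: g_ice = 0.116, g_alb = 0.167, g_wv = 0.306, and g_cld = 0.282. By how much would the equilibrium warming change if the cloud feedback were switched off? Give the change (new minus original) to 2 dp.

Original: g = 0.871, ΔT = 0.889/(1−0.871) = 6.8915 K.
Without cloud: g' = 0.589, ΔT' = 0.889/(1−0.589) = 2.1630 K.
Change = 2.1630 − 6.8915 = -4.73 K.

-4.73 K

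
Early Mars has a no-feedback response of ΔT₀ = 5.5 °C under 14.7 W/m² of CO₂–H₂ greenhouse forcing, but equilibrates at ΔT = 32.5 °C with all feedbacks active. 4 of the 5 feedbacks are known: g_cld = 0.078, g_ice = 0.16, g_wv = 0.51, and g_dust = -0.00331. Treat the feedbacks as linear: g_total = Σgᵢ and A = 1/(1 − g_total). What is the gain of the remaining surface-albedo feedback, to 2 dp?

0.09

Amplification A = ΔT/ΔT₀ = 32.5/5.5 = 5.909.
Total gain g = 1 − 1/A = 1 − 1/5.909 = 0.8308.
Known gains sum to 0.078 + 0.16 + 0.51 − 0.00331 = 0.74469.
g_alb = 0.8308 − 0.74469 = 0.09.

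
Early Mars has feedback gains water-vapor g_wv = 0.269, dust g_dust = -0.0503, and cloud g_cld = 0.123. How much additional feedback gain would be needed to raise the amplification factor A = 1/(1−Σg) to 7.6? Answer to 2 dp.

Current total gain = 0.3417.
Target gain for A = 7.6: g* = 1 − 1/7.6 = 0.8684.
Additional gain needed = 0.8684 − 0.3417 = 0.53.

0.53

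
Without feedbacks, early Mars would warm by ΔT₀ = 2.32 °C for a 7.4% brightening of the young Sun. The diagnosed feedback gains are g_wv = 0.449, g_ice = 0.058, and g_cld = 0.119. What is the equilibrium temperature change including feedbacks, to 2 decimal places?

Total gain g = 0.449 + 0.058 + 0.119 = 0.626.
Amplification A = 1/(1 − 0.626) = 2.674.
ΔT = 2.32 × 2.674 = 6.20 °C.

6.20 °C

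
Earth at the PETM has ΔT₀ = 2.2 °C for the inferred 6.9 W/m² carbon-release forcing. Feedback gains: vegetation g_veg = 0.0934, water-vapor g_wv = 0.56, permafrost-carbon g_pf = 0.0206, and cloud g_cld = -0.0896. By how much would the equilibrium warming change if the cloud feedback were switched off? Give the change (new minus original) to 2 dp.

1.45 °C

Original: g = 0.5844, ΔT = 2.2/(1−0.5844) = 5.2936 °C.
Without cloud: g' = 0.674, ΔT' = 2.2/(1−0.674) = 6.7485 °C.
Change = 6.7485 − 5.2936 = 1.45 °C.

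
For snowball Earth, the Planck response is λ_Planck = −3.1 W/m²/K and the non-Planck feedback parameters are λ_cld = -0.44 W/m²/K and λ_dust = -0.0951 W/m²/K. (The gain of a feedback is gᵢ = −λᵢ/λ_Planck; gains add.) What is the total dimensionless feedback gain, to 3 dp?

Convert to gains: g_cld = -0.44/3.1 = -0.1419; g_dust = -0.0951/3.1 = -0.03068.
Total gain g = -0.17258.

-0.173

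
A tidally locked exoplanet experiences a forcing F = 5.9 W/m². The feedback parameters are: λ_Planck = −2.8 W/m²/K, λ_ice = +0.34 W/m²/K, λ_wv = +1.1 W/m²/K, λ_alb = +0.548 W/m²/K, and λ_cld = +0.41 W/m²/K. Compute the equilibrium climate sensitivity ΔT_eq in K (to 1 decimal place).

Net feedback parameter λ = (−2.8) + (+0.34) + (+1.1) + (+0.548) + (+0.41) = -0.402 W/m²/K.
ΔT = −F/λ = −5.9/(-0.402) = 14.7 K.

14.7 K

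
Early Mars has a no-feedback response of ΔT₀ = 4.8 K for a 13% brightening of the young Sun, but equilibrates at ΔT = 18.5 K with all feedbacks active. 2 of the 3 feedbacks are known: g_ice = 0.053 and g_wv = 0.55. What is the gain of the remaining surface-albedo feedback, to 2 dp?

0.14

Amplification A = ΔT/ΔT₀ = 18.5/4.8 = 3.854.
Total gain g = 1 − 1/A = 1 − 1/3.854 = 0.7405.
Known gains sum to 0.053 + 0.55 = 0.603.
g_alb = 0.7405 − 0.603 = 0.14.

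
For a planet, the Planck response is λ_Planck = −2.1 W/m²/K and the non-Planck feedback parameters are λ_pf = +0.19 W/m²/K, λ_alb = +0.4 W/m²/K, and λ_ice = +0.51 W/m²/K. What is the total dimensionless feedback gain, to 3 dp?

Convert to gains: g_pf = 0.19/2.1 = 0.09048; g_alb = 0.4/2.1 = 0.1905; g_ice = 0.51/2.1 = 0.2429.
Total gain g = 0.52388.

0.524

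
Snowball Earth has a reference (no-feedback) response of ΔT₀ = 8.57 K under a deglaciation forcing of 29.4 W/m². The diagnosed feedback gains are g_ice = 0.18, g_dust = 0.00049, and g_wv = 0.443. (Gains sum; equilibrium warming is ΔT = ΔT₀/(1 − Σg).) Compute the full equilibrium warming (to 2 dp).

Total gain g = 0.18 + 0.00049 + 0.443 = 0.62349.
Amplification A = 1/(1 − 0.62349) = 2.656.
ΔT = 8.57 × 2.656 = 22.76 K.

22.76 K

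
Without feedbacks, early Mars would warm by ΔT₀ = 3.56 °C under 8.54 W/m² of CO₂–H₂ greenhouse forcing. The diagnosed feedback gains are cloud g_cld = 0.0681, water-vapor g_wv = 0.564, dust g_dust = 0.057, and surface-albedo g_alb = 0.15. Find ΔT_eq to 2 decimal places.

Total gain g = 0.0681 + 0.564 + 0.057 + 0.15 = 0.8391.
Amplification A = 1/(1 − 0.8391) = 6.215.
ΔT = 3.56 × 6.215 = 22.13 °C.

22.13 °C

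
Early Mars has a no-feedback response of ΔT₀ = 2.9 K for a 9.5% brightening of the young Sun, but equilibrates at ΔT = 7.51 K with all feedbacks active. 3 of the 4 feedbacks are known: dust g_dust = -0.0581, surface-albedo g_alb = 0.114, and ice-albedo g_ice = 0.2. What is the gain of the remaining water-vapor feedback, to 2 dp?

0.36

Amplification A = ΔT/ΔT₀ = 7.51/2.9 = 2.59.
Total gain g = 1 − 1/A = 1 − 1/2.59 = 0.6139.
Known gains sum to -0.0581 + 0.114 + 0.2 = 0.2559.
g_wv = 0.6139 − 0.2559 = 0.36.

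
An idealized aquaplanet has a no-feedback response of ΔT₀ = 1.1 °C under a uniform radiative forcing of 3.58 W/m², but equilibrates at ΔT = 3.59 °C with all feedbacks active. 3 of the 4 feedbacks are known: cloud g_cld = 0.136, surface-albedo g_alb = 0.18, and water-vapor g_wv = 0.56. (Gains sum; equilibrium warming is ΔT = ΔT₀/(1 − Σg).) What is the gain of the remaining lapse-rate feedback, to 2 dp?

-0.18

Amplification A = ΔT/ΔT₀ = 3.59/1.1 = 3.264.
Total gain g = 1 − 1/A = 1 − 1/3.264 = 0.6936.
Known gains sum to 0.136 + 0.18 + 0.56 = 0.876.
g_lr = 0.6936 − 0.876 = -0.18.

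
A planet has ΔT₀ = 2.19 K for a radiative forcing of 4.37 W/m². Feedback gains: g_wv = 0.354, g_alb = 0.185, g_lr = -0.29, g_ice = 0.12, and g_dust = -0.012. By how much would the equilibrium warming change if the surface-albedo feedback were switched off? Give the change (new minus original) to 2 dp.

Original: g = 0.357, ΔT = 2.19/(1−0.357) = 3.4059 K.
Without surface-albedo: g' = 0.172, ΔT' = 2.19/(1−0.172) = 2.6449 K.
Change = 2.6449 − 3.4059 = -0.76 K.

-0.76 K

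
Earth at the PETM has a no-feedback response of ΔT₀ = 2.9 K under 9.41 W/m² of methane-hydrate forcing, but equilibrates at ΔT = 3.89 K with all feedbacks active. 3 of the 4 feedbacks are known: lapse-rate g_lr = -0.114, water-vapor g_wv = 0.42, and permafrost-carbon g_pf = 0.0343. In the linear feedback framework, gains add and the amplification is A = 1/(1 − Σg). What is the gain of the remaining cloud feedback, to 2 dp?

Amplification A = ΔT/ΔT₀ = 3.89/2.9 = 1.341.
Total gain g = 1 − 1/A = 1 − 1/1.341 = 0.2543.
Known gains sum to -0.114 + 0.42 + 0.0343 = 0.3403.
g_cld = 0.2543 − 0.3403 = -0.09.

-0.09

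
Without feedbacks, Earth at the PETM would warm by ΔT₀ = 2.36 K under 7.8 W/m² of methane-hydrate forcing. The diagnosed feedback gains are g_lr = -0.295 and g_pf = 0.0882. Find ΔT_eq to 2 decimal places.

1.96 K

Total gain g = -0.295 + 0.0882 = -0.2068.
Amplification A = 1/(1 + 0.2068) = 0.8286.
ΔT = 2.36 × 0.8286 = 1.96 K.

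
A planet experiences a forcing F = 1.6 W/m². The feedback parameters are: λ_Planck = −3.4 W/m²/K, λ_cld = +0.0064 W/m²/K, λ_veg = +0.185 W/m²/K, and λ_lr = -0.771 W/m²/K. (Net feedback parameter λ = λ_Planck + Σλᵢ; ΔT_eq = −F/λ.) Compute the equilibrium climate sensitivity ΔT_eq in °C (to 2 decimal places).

0.40 °C

Net feedback parameter λ = (−3.4) + (+0.0064) + (+0.185) + (-0.771) = -3.9796 W/m²/K.
ΔT = −F/λ = −1.6/(-3.9796) = 0.40 °C.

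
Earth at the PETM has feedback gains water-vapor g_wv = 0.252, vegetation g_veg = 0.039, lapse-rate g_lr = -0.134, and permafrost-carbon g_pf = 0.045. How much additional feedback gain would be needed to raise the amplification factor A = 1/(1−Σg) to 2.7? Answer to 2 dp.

0.43

Current total gain = 0.202.
Target gain for A = 2.7: g* = 1 − 1/2.7 = 0.6296.
Additional gain needed = 0.6296 − 0.202 = 0.43.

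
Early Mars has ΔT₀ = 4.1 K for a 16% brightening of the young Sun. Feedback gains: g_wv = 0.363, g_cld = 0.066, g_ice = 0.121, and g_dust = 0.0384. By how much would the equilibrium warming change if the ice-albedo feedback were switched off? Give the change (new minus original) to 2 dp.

Original: g = 0.5884, ΔT = 4.1/(1−0.5884) = 9.9611 K.
Without ice-albedo: g' = 0.4674, ΔT' = 4.1/(1−0.4674) = 7.6981 K.
Change = 7.6981 − 9.9611 = -2.26 K.

-2.26 K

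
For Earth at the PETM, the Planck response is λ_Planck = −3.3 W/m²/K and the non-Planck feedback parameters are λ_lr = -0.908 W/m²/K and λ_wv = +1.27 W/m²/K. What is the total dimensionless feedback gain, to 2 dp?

Convert to gains: g_lr = -0.908/3.3 = -0.2752; g_wv = 1.27/3.3 = 0.3848.
Total gain g = 0.1096.

0.11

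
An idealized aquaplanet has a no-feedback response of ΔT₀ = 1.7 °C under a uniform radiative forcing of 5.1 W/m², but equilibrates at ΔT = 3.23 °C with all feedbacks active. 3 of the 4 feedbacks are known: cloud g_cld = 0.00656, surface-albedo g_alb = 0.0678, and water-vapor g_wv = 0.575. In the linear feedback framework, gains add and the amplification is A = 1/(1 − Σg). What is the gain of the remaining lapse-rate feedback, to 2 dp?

Amplification A = ΔT/ΔT₀ = 3.23/1.7 = 1.9.
Total gain g = 1 − 1/A = 1 − 1/1.9 = 0.4737.
Known gains sum to 0.00656 + 0.0678 + 0.575 = 0.64936.
g_lr = 0.4737 − 0.64936 = -0.18.

-0.18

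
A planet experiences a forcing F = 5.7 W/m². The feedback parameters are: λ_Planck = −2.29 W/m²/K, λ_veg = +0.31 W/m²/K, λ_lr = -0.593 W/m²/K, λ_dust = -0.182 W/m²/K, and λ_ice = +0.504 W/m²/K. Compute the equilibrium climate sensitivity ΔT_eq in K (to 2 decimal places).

2.53 K

Net feedback parameter λ = (−2.29) + (+0.31) + (-0.593) + (-0.182) + (+0.504) = -2.251 W/m²/K.
ΔT = −F/λ = −5.7/(-2.251) = 2.53 K.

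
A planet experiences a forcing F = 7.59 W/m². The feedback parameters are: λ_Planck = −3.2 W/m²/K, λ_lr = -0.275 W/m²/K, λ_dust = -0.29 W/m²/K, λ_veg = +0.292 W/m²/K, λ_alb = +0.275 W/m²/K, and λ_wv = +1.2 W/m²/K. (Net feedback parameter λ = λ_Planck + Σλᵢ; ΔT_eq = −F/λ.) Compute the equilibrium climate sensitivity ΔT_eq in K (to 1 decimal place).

3.8 K

Net feedback parameter λ = (−3.2) + (-0.275) + (-0.29) + (+0.292) + (+0.275) + (+1.2) = -1.998 W/m²/K.
ΔT = −F/λ = −7.59/(-1.998) = 3.8 K.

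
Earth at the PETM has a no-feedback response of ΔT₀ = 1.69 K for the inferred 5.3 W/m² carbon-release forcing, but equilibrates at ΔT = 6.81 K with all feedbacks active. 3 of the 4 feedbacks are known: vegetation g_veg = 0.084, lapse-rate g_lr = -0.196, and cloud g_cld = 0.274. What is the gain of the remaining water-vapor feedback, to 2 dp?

Amplification A = ΔT/ΔT₀ = 6.81/1.69 = 4.03.
Total gain g = 1 − 1/A = 1 − 1/4.03 = 0.7519.
Known gains sum to 0.084 − 0.196 + 0.274 = 0.162.
g_wv = 0.7519 − 0.162 = 0.59.

0.59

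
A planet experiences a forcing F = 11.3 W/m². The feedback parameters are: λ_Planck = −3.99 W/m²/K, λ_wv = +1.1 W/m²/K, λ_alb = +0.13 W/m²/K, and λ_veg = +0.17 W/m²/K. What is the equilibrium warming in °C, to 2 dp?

Net feedback parameter λ = (−3.99) + (+1.1) + (+0.13) + (+0.17) = -2.59 W/m²/K.
ΔT = −F/λ = −11.3/(-2.59) = 4.36 °C.

4.36 °C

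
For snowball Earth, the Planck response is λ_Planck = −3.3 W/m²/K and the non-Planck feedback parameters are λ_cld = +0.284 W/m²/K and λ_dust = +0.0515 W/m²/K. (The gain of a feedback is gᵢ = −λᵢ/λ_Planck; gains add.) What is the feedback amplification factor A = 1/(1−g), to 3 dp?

Convert to gains: g_cld = 0.284/3.3 = 0.08606; g_dust = 0.0515/3.3 = 0.01561.
Total gain g = 0.10167.
A = 1/(1 − 0.10167) = 1.113.

1.113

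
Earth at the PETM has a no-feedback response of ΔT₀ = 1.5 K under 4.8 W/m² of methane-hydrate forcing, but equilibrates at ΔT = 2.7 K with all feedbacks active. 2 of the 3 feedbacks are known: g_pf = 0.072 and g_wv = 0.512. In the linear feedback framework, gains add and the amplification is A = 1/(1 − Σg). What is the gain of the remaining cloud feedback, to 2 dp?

-0.14

Amplification A = ΔT/ΔT₀ = 2.7/1.5 = 1.8.
Total gain g = 1 − 1/A = 1 − 1/1.8 = 0.4444.
Known gains sum to 0.072 + 0.512 = 0.584.
g_cld = 0.4444 − 0.584 = -0.14.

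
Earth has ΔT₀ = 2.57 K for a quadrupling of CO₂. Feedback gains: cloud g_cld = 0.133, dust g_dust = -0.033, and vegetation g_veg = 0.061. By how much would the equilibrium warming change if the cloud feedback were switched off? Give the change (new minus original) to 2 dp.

-0.42 K

Original: g = 0.161, ΔT = 2.57/(1−0.161) = 3.0632 K.
Without cloud: g' = 0.028, ΔT' = 2.57/(1−0.028) = 2.6440 K.
Change = 2.6440 − 3.0632 = -0.42 K.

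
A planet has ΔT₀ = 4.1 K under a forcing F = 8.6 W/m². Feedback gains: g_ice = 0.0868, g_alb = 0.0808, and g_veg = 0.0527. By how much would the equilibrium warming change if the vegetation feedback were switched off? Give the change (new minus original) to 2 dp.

-0.33 K

Original: g = 0.2203, ΔT = 4.1/(1−0.2203) = 5.2584 K.
Without vegetation: g' = 0.1676, ΔT' = 4.1/(1−0.1676) = 4.9255 K.
Change = 4.9255 − 5.2584 = -0.33 K.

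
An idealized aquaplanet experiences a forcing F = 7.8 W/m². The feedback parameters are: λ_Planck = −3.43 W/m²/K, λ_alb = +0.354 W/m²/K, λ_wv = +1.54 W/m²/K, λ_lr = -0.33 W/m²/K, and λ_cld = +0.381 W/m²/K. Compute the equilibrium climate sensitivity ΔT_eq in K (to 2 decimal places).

Net feedback parameter λ = (−3.43) + (+0.354) + (+1.54) + (-0.33) + (+0.381) = -1.485 W/m²/K.
ΔT = −F/λ = −7.8/(-1.485) = 5.25 K.

5.25 K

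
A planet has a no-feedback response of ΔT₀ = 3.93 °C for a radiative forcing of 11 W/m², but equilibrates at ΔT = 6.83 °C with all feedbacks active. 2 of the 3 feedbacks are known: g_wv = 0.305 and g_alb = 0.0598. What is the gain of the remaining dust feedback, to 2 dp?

0.06

Amplification A = ΔT/ΔT₀ = 6.83/3.93 = 1.738.
Total gain g = 1 − 1/A = 1 − 1/1.738 = 0.4246.
Known gains sum to 0.305 + 0.0598 = 0.3648.
g_dust = 0.4246 − 0.3648 = 0.06.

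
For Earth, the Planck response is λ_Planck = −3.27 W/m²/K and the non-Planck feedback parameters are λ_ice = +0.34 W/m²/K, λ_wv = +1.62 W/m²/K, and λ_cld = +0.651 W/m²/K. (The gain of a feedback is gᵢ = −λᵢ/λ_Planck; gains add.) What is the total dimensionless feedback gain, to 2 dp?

Convert to gains: g_ice = 0.34/3.27 = 0.104; g_wv = 1.62/3.27 = 0.4954; g_cld = 0.651/3.27 = 0.1991.
Total gain g = 0.7985.

0.80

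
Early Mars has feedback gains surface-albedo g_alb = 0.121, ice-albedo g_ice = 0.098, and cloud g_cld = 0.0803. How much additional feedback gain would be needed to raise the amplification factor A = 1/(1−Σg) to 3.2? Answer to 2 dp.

0.39

Current total gain = 0.2993.
Target gain for A = 3.2: g* = 1 − 1/3.2 = 0.6875.
Additional gain needed = 0.6875 − 0.2993 = 0.39.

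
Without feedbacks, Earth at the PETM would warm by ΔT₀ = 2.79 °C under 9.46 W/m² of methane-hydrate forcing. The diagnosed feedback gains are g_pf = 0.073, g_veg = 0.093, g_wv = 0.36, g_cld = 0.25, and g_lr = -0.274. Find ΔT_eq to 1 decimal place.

Total gain g = 0.073 + 0.093 + 0.36 + 0.25 − 0.274 = 0.502.
Amplification A = 1/(1 − 0.502) = 2.008.
ΔT = 2.79 × 2.008 = 5.6 °C.

5.6 °C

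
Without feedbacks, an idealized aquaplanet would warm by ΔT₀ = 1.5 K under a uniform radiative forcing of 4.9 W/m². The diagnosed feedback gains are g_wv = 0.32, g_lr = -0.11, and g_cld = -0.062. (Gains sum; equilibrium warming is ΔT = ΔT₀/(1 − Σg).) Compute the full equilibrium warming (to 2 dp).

1.76 K

Total gain g = 0.32 − 0.11 − 0.062 = 0.148.
Amplification A = 1/(1 − 0.148) = 1.174.
ΔT = 1.5 × 1.174 = 1.76 K.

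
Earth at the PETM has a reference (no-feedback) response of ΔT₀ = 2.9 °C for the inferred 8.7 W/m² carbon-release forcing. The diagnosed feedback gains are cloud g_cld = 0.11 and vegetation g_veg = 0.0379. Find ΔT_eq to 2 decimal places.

3.40 °C

Total gain g = 0.11 + 0.0379 = 0.1479.
Amplification A = 1/(1 − 0.1479) = 1.174.
ΔT = 2.9 × 1.174 = 3.40 °C.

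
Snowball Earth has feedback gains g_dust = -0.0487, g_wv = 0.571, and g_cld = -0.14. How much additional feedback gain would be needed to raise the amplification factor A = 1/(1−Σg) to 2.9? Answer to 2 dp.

0.27

Current total gain = 0.3823.
Target gain for A = 2.9: g* = 1 − 1/2.9 = 0.6552.
Additional gain needed = 0.6552 − 0.3823 = 0.27.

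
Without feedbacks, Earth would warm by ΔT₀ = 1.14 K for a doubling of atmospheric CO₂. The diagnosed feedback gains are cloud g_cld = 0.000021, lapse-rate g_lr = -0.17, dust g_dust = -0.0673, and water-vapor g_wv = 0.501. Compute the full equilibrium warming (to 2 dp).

1.55 K

Total gain g = 0.000021 − 0.17 − 0.0673 + 0.501 = 0.263721.
Amplification A = 1/(1 − 0.263721) = 1.358.
ΔT = 1.14 × 1.358 = 1.55 K.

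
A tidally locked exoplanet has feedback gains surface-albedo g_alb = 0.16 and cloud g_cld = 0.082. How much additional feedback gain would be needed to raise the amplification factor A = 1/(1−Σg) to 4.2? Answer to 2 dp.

0.52

Current total gain = 0.242.
Target gain for A = 4.2: g* = 1 − 1/4.2 = 0.7619.
Additional gain needed = 0.7619 − 0.242 = 0.52.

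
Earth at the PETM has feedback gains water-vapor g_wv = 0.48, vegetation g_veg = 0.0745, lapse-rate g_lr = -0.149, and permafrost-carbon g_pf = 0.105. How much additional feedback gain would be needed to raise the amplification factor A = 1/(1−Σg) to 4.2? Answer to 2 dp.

Current total gain = 0.5105.
Target gain for A = 4.2: g* = 1 − 1/4.2 = 0.7619.
Additional gain needed = 0.7619 − 0.5105 = 0.25.

0.25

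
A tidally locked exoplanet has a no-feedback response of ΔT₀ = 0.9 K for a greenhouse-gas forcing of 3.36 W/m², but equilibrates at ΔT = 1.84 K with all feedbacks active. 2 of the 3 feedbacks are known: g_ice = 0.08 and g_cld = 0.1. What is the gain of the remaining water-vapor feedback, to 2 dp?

0.33

Amplification A = ΔT/ΔT₀ = 1.84/0.9 = 2.044.
Total gain g = 1 − 1/A = 1 − 1/2.044 = 0.5108.
Known gains sum to 0.08 + 0.1 = 0.18.
g_wv = 0.5108 − 0.18 = 0.33.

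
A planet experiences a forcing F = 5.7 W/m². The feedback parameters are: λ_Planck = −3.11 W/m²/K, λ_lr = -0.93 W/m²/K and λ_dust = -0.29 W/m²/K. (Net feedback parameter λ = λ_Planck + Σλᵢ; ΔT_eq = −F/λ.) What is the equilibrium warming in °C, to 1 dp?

1.3 °C

Net feedback parameter λ = (−3.11) + (-0.93) + (-0.29) = -4.33 W/m²/K.
ΔT = −F/λ = −5.7/(-4.33) = 1.3 °C.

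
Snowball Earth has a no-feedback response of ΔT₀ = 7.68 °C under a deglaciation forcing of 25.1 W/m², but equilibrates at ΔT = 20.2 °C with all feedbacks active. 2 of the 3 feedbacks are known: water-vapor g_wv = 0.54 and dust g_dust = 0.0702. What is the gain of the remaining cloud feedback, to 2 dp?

Amplification A = ΔT/ΔT₀ = 20.2/7.68 = 2.63.
Total gain g = 1 − 1/A = 1 − 1/2.63 = 0.6198.
Known gains sum to 0.54 + 0.0702 = 0.6102.
g_cld = 0.6198 − 0.6102 = 0.01.

0.01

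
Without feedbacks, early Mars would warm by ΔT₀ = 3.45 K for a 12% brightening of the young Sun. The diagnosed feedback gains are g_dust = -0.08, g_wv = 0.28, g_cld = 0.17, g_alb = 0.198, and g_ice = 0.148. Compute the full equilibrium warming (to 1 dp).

Total gain g = -0.08 + 0.28 + 0.17 + 0.198 + 0.148 = 0.716.
Amplification A = 1/(1 − 0.716) = 3.521.
ΔT = 3.45 × 3.521 = 12.1 K.

12.1 K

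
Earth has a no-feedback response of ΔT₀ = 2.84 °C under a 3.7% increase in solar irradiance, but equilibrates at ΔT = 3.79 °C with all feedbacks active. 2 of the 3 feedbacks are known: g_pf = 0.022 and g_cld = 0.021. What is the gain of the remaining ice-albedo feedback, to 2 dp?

Amplification A = ΔT/ΔT₀ = 3.79/2.84 = 1.335.
Total gain g = 1 − 1/A = 1 − 1/1.335 = 0.2509.
Known gains sum to 0.022 + 0.021 = 0.043.
g_ice = 0.2509 − 0.043 = 0.21.

0.21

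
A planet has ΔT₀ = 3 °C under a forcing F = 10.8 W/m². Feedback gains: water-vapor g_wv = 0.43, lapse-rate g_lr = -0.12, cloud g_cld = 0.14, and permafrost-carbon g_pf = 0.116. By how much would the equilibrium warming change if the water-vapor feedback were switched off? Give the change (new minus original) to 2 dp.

Original: g = 0.566, ΔT = 3/(1−0.566) = 6.9124 °C.
Without water-vapor: g' = 0.136, ΔT' = 3/(1−0.136) = 3.4722 °C.
Change = 3.4722 − 6.9124 = -3.44 °C.

-3.44 °C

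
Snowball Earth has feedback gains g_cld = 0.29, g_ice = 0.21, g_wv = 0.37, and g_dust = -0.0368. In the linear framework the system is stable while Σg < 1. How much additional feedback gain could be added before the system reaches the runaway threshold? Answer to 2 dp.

0.17

Current total gain = 0.29 + 0.21 + 0.37 − 0.0368 = 0.8332.
Margin to runaway = 1 − 0.8332 = 0.17.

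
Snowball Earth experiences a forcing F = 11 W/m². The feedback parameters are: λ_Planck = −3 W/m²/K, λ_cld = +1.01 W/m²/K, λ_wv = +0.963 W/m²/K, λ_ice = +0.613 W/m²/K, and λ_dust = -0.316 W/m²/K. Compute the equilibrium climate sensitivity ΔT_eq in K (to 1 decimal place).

15.1 K

Net feedback parameter λ = (−3) + (+1.01) + (+0.963) + (+0.613) + (-0.316) = -0.73 W/m²/K.
ΔT = −F/λ = −11/(-0.73) = 15.1 K.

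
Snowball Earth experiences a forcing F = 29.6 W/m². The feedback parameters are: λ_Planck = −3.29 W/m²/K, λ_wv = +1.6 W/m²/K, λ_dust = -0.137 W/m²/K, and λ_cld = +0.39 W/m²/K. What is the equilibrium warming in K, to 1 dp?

Net feedback parameter λ = (−3.29) + (+1.6) + (-0.137) + (+0.39) = -1.437 W/m²/K.
ΔT = −F/λ = −29.6/(-1.437) = 20.6 K.

20.6 K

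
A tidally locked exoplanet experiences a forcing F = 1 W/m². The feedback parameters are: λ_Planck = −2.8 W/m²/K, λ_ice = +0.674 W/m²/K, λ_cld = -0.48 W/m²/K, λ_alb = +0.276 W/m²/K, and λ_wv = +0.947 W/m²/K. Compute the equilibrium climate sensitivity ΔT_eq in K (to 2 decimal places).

0.72 K

Net feedback parameter λ = (−2.8) + (+0.674) + (-0.48) + (+0.276) + (+0.947) = -1.383 W/m²/K.
ΔT = −F/λ = −1/(-1.383) = 0.72 K.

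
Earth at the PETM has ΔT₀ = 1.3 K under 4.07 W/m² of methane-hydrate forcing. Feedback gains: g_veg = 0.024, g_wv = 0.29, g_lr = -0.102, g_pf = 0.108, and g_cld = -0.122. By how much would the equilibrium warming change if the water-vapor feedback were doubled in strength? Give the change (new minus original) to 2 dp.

Original: g = 0.198, ΔT = 1.3/(1−0.198) = 1.6209 K.
With doubled water-vapor: g' = 0.488, ΔT' = 1.3/(1−0.488) = 2.5391 K.
Change = 2.5391 − 1.6209 = 0.92 K.

0.92 K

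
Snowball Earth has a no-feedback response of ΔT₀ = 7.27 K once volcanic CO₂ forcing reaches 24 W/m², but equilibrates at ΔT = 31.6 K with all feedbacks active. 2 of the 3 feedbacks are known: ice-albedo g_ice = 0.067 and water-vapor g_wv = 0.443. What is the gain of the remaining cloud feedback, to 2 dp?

Amplification A = ΔT/ΔT₀ = 31.6/7.27 = 4.347.
Total gain g = 1 − 1/A = 1 − 1/4.347 = 0.77.
Known gains sum to 0.067 + 0.443 = 0.51.
g_cld = 0.77 − 0.51 = 0.26.

0.26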